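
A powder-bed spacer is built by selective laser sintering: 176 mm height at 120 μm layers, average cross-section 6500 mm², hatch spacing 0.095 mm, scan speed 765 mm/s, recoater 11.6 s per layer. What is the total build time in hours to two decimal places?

Layer count = ceil(176 / 0.12) = 1467.
Scan path per layer = 6500 / 0.095, so 68421.1 mm.
Scan time per layer = 68421.1 / 765, so 89.4393 s.
Layer cycle: 89.4393 + 11.6 → 101.0393 s.
Build time = 1467 × 101.0393 = 148224.6531 s = 41.17 hours.

41.17 hours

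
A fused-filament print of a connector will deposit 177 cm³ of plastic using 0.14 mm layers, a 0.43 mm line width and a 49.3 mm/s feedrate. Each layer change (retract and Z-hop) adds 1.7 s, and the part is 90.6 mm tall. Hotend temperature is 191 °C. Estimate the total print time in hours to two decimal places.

16.87 hours

Bead cross-section = 0.14 × 0.43 = 0.0602 mm².
Total extruded path = 177000/0.0602 = 2940199.3 mm.
Time extruding: 2940199.3 / 49.3 → 59638.9 s.
Number of layers: 90.6 / 0.14 → 648 (rounded up).
Layer-change overhead = 648 × 1.7, so 1101.6 s.
Total = 59638.9 + 1101.6 = 60740.5 s = 16.87 hours.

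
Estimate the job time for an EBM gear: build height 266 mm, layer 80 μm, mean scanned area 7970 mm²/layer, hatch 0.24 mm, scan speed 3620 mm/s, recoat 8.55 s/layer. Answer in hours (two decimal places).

Number of layers: 266 / 0.08 → 3325 (rounded up).
Hatch length per layer: 7970 / 0.24 → 33208.3 mm.
Scan time per layer = 33208.3 / 3620 = 9.1736 s.
Time per layer = 9.1736 + 8.55 = 17.7236 s.
Build time = 3325 × 17.7236 = 58930.97 s = 16.37 hours.

16.37 hours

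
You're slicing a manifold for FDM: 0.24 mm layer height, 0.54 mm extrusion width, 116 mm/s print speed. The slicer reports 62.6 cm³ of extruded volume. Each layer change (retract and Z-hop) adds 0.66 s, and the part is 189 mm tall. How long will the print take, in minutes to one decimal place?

78.1 minutes

Extrusion cross-section: 0.24 × 0.54 → 0.1296 mm².
Total extruded path = 62600/0.1296 = 483024.7 mm.
Time extruding = 483024.7 / 116 = 4164 s.
Layer count = ceil(189 / 0.24) = 788.
Z-hop total: 788 × 0.66 → 520.08 s.
Altogether 4164 + 520.08 = 4684.08 s, i.e. 78.1 minutes.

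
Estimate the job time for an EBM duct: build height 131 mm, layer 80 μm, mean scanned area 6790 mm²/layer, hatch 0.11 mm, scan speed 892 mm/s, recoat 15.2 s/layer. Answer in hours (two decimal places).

Layer count = ceil(131 / 0.08) = 1638.
Hatch length per layer = 6790 / 0.11, so 61727.3 mm.
Scan time per layer: 61727.3 / 892 → 69.201 s.
Per-layer time = 69.201 + 15.2, so 84.401 s.
Build time = 1638 × 84.401 = 138248.838 s = 38.40 hours.

38.40 hours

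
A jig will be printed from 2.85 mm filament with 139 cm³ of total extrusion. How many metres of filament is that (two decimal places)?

21.79 m

Filament cross-section = π × (2.85/2)² = 6.3794 mm².
L = 139000 mm³ / 6.3794 mm² = 21788.88 mm, i.e. 21.79 m.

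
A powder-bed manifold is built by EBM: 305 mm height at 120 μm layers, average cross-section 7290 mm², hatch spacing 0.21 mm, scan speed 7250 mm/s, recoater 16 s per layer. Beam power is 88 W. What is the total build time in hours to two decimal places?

Number of layers: 305 / 0.12 → 2542 (rounded up).
Hatch length per layer = 7290 / 0.21 = 34714.3 mm.
Scan time per layer = 34714.3 / 7250 = 4.7882 s.
Per-layer time = 4.7882 + 16, so 20.7882 s.
2542 layers × 20.7882 s/layer = 52843.6044 s, i.e. 14.68 hours.

14.68 hours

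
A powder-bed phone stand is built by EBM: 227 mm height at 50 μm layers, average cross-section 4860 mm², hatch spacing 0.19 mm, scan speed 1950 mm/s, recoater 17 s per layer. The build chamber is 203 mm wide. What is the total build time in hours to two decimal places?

37.98 hours

Layer count = ceil(227 / 0.05) = 4540.
Scan path per layer = 4860 / 0.19 = 25578.9 mm.
Scan time per layer = 25578.9 / 1950 = 13.1174 s.
Layer cycle = 13.1174 + 17, so 30.1174 s.
4540 layers × 30.1174 s/layer = 136732.996 s, i.e. 37.98 hours.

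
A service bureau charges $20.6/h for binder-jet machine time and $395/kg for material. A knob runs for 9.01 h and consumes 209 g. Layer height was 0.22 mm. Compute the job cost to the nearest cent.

$268.16

Time charge = 20.6 × 9.01 = $185.606.
Feedstock cost = 395 × 209/1000 = $82.555.
Total = 185.606 + 82.555 = 268.161 ≈ $268.16.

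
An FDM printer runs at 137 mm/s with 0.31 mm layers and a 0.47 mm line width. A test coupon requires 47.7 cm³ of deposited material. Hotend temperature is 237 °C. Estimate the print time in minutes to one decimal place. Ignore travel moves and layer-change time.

Bead cross-section = 0.31 × 0.47 = 0.1457 mm².
Path length: 47700 mm³ / 0.1457 mm² → 327385 mm.
Extrusion time = 327385 / 137, so 2389.7 s.
2389.7 s = 39.8 minutes.

39.8 minutes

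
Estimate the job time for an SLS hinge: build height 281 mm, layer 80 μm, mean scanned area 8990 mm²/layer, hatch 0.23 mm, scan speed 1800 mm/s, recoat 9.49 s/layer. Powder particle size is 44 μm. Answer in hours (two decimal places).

30.45 hours

Number of layers: 281 / 0.08 → 3513 (rounded up).
Per-layer scan distance: 8990 / 0.23 → 39087 mm.
Scan time per layer: 39087 / 1800 → 21.715 s.
Time per layer = 21.715 + 9.49 = 31.205 s.
3513 layers × 31.205 s/layer = 109623.165 s, i.e. 30.45 hours.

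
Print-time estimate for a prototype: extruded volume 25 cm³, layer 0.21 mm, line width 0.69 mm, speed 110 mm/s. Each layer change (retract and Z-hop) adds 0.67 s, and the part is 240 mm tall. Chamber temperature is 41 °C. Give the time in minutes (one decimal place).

Line area = 0.21 × 0.69 = 0.1449 mm².
Path length: 25000 mm³ / 0.1449 mm² → 172532.8 mm.
Extrusion time = 172532.8 / 110 = 1568.5 s.
Layers = ⌈240/0.21⌉ = 1143.
Non-print overhead: 1143 × 0.67 → 765.81 s.
Total = 1568.5 + 765.81 = 2334.31 s = 38.9 minutes.

38.9 minutes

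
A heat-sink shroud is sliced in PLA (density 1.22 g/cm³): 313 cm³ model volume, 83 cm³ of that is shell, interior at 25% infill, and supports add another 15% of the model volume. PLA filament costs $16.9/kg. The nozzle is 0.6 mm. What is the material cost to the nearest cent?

$3.86

Interior volume = 313 − 83, so 230 cm³.
Infill deposited: 0.25 × 230 → 57.5 cm³.
Support: 0.15 × 313 → 46.95 cm³.
Total extruded = 83 + 57.5 + 46.95 = 187.45 cm³.
Mass: 187.45 × 1.22 → 228.689 g.
At $16.9/kg: 228.689/1000 × 16.9 = $3.86.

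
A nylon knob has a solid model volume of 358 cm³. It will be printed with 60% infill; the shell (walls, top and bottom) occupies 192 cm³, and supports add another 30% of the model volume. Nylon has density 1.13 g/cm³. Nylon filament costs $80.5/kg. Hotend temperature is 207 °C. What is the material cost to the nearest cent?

$36.30

Interior volume = 358 − 192, so 166 cm³.
Deposited infill: 0.60 × 166 → 99.6 cm³.
Support = 0.30 × 358 = 107.4 cm³.
Total printed volume = 192 + 99.6 + 107.4, so 399 cm³.
Mass: 399 × 1.13 → 450.87 g.
At $80.5/kg: 450.87/1000 × 80.5 = $36.30.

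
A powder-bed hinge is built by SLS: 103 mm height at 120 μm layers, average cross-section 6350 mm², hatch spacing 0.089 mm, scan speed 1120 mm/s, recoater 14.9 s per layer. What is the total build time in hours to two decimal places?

Layer count = ceil(103 / 0.12) = 859.
Per-layer scan distance = 6350 / 0.089, so 71348.3 mm.
Per-layer scan time = 71348.3 / 1120, so 63.7038 s.
Per-layer time = 63.7038 + 14.9 = 78.6038 s.
Total: 859 × 78.6038 s = 67520.6642 s → 18.76 hours.

18.76 hours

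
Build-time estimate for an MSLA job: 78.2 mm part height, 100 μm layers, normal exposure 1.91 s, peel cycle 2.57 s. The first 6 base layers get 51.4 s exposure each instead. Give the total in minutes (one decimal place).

Layer count = ceil(78.2 / 0.1) = 782.
Base layers = 6 × (51.4 + 2.57), so 323.82 s.
Remaining layers = 776 × (1.91 + 2.57) = 3476.48 s.
Total = 323.82 + 3476.48 = 3800.3 s = 63.3 minutes.

63.3 minutes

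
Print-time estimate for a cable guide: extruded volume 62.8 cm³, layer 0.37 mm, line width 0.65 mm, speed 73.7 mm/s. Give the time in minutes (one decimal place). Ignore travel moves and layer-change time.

59.1 minutes

Bead cross-section = 0.37 × 0.65, so 0.2405 mm².
Path length: 62800 mm³ / 0.2405 mm² → 261122.7 mm.
Extrusion time: 261122.7 / 73.7 → 3543 s.
Converting: 3543 s = 59.1 minutes.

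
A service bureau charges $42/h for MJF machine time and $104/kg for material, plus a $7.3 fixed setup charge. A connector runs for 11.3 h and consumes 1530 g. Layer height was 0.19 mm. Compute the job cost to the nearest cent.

$641.02

Machine-time cost = 42 × 11.3 = $474.60.
Material cost = 104 × 1530/1000, so $159.12.
Adding setup: 474.60 + 159.12 + 7.3 → $641.02.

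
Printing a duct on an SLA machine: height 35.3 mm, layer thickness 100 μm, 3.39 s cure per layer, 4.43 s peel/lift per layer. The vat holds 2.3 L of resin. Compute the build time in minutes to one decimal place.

46.0 minutes

Layer count = ceil(35.3 / 0.1) = 353.
Per-layer time = 3.39 + 4.43 = 7.82 s.
Total = 353 × 7.82 = 2760.46 s = 46.0 minutes.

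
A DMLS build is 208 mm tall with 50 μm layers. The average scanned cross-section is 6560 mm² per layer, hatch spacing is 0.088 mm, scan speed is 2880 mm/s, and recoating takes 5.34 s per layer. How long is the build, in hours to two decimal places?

Layers = ⌈208/0.05⌉ = 4160.
Scan path per layer = 6560 / 0.088 = 74545.5 mm.
Per-layer scan time = 74545.5 / 2880, so 25.8839 s.
Layer cycle: 25.8839 + 5.34 → 31.2239 s.
Total: 4160 × 31.2239 s = 129891.424 s → 36.08 hours.

36.08 hours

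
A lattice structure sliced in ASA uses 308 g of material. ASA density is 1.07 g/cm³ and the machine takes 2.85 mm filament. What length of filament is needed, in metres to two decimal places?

Volume = 308 g / 1.07 g·cm⁻³ = 287.8505 cm³ = 287850.5 mm³.
Filament cross-section = π × (2.85/2)² = 6.3794 mm².
Length = 287850.5 / 6.3794 = 45121.88 mm = 45.12 m.

45.12 m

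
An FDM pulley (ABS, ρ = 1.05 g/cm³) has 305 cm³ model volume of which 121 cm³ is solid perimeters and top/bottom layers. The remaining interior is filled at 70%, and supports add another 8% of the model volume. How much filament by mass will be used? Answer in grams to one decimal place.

Interior volume = 305 − 121, so 184 cm³.
Deposited infill: 0.70 × 184 → 128.8 cm³.
Support = 0.08 × 305 = 24.4 cm³.
Total extruded = 121 + 128.8 + 24.4, so 274.2 cm³.
Mass: 274.2 × 1.05 → 287.91 g.

287.9 g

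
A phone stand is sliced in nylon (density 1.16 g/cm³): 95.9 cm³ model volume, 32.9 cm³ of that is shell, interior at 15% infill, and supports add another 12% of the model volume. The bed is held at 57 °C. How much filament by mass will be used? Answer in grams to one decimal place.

Infill region = 95.9 − 32.9, so 63 cm³.
Deposited infill = 0.15 × 63, so 9.45 cm³.
Support: 0.12 × 95.9 → 11.508 cm³.
Total extruded: 32.9 + 9.45 + 11.508 → 53.858 cm³.
Mass = 53.858 × 1.16, so 62.47528 g.

62.5 g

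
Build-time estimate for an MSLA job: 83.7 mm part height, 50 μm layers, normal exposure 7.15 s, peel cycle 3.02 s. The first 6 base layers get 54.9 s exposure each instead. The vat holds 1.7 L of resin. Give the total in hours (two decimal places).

4.81 hours

Layer count = ceil(83.7 / 0.05) = 1674.
Bottom layers: 6 × (54.9 + 3.02) → 347.52 s.
Normal layers: 1668 × (7.15 + 3.02) → 16963.56 s.
Total = 347.52 + 16963.56 = 17311.08 s = 4.81 hours.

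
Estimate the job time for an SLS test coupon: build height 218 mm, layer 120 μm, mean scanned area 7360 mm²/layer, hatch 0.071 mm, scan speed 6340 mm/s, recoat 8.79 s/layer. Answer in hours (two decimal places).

Number of layers: 218 / 0.12 → 1817 (rounded up).
Hatch length per layer: 7360 / 0.071 → 103662 mm.
Scan time per layer = 103662 / 6340 = 16.3505 s.
Layer cycle = 16.3505 + 8.79 = 25.1405 s.
Build time = 1817 × 25.1405 = 45680.2885 s = 12.69 hours.

12.69 hours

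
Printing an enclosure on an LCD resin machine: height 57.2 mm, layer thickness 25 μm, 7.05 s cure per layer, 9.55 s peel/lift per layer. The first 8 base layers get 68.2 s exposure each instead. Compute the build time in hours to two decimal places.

Number of layers: 57.2 / 0.025 → 2288 (rounded up).
Bottom layers = 8 × (68.2 + 9.55), so 622 s.
Remaining layers = 2280 × (7.05 + 9.55) = 37848 s.
Total = 622 + 37848 = 38470 s = 10.69 hours.

10.69 hours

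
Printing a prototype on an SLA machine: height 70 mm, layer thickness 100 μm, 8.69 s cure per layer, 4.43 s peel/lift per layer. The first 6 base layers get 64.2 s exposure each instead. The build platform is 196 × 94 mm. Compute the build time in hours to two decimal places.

Number of layers: 70 / 0.1 → 700 (rounded up).
Bottom layers = 6 × (64.2 + 4.43), so 411.78 s.
Remaining layers = 694 × (8.69 + 4.43) = 9105.28 s.
Sum: 411.78 + 9105.28 = 9517.06 s → 2.64 hours.

2.64 hours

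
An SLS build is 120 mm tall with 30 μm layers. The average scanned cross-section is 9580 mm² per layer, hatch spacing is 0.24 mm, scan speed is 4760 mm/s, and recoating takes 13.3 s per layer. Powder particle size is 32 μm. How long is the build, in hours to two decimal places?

24.10 hours

Layer count = ceil(120 / 0.03) = 4000.
Scan path per layer: 9580 / 0.24 → 39916.7 mm.
Per-layer scan time = 39916.7 / 4760, so 8.3859 s.
Time per layer = 8.3859 + 13.3 = 21.6859 s.
Build time = 4000 × 21.6859 = 86743.6 s = 24.10 hours.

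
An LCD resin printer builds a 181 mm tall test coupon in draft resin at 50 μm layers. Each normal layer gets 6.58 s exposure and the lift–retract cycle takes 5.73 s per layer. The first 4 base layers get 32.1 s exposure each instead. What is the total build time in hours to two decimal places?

Number of layers: 181 / 0.05 → 3620 (rounded up).
Bottom layers = 4 × (32.1 + 5.73) = 151.32 s.
Remaining layers = 3616 × (6.58 + 5.73) = 44512.96 s.
Sum: 151.32 + 44512.96 = 44664.28 s → 12.41 hours.

12.41 hours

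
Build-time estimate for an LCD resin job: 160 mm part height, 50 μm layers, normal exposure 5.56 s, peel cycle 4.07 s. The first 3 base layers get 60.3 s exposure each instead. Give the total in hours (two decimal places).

8.61 hours

Layers = ⌈160/0.05⌉ = 3200.
Base layers = 3 × (60.3 + 4.07) = 193.11 s.
Regular layers = 3197 × (5.56 + 4.07) = 30787.11 s.
Sum: 193.11 + 30787.11 = 30980.22 s → 8.61 hours.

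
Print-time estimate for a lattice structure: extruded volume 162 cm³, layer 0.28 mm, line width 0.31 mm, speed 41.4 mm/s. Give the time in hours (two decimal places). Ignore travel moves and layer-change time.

Extrusion cross-section = 0.28 × 0.31, so 0.0868 mm².
Total extruded path = 162000/0.0868 = 1866359.4 mm.
Extrusion time: 1866359.4 / 41.4 → 45081.1 s.
45081.1 s = 12.52 hours.

12.52 hours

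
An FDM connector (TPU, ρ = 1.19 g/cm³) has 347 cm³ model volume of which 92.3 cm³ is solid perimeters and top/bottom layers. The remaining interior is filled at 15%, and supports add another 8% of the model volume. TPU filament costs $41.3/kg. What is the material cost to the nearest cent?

Infill region = 347 − 92.3, so 254.7 cm³.
Deposited infill: 0.15 × 254.7 → 38.205 cm³.
Support = 0.08 × 347, so 27.76 cm³.
Total extruded = 92.3 + 38.205 + 27.76 = 158.265 cm³.
Mass = 158.265 × 1.19 = 188.33535 g.
Cost = 188.33535 g / 1000 × $41.3/kg = $7.78.

$7.78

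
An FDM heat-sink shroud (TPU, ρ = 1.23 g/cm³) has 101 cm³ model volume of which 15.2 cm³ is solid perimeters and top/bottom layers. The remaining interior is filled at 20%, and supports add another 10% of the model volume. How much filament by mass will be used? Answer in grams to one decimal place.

Infill region: 101 − 15.2 → 85.8 cm³.
Infill deposited = 0.20 × 85.8 = 17.16 cm³.
Support = 0.10 × 101, so 10.1 cm³.
Total printed volume = 15.2 + 17.16 + 10.1, so 42.46 cm³.
Mass: 42.46 × 1.23 → 52.2258 g.

52.2 g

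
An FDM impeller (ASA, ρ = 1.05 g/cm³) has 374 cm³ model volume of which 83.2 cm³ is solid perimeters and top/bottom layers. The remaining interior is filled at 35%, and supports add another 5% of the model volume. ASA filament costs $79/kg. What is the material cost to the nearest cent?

$16.90

Volume inside the shell = 374 − 83.2, so 290.8 cm³.
Deposited infill: 0.35 × 290.8 → 101.78 cm³.
Support = 0.05 × 374 = 18.7 cm³.
Deposited volume = 83.2 + 101.78 + 18.7, so 203.68 cm³.
Mass = 203.68 × 1.05, so 213.864 g.
Cost = 213.864 g / 1000 × $79/kg = $16.90.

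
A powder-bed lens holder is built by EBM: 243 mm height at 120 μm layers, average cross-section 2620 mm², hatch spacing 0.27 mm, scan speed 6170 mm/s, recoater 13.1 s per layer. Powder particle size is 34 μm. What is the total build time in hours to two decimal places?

Layer count = ceil(243 / 0.12) = 2025.
Per-layer scan distance = 2620 / 0.27, so 9703.7 mm.
Beam time per layer: 9703.7 / 6170 → 1.5727 s.
Layer cycle = 1.5727 + 13.1 = 14.6727 s.
2025 layers × 14.6727 s/layer = 29712.2175 s, i.e. 8.25 hours.

8.25 hours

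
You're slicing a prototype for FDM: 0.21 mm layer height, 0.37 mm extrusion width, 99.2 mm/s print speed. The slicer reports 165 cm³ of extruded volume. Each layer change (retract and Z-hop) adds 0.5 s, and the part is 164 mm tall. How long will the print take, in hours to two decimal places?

6.05 hours

Line area: 0.21 × 0.37 → 0.0777 mm².
Toolpath length = 165 cm³ / 0.0777 mm² = 165000 / 0.0777 = 2123552.1 mm.
Print-move time: 2123552.1 / 99.2 → 21406.8 s.
Layer count = ceil(164 / 0.21) = 781.
Non-print overhead = 781 × 0.5, so 390.5 s.
Total = 21406.8 + 390.5 = 21797.3 s = 6.05 hours.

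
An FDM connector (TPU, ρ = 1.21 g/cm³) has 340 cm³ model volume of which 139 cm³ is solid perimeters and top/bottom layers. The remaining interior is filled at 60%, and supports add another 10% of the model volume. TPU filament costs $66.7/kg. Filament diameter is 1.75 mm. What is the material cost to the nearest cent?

$23.70

Volume inside the shell: 340 − 139 → 201 cm³.
Infill deposited = 0.60 × 201 = 120.6 cm³.
Support = 0.10 × 340 = 34 cm³.
Total printed volume: 139 + 120.6 + 34 → 293.6 cm³.
Mass: 293.6 × 1.21 → 355.256 g.
Cost = 355.256 g / 1000 × $66.7/kg = $23.70.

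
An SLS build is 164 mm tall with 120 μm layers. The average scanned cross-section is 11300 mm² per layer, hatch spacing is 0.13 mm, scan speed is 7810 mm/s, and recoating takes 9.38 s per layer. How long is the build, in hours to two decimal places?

7.79 hours

Number of layers: 164 / 0.12 → 1367 (rounded up).
Per-layer scan distance: 11300 / 0.13 → 86923.1 mm.
Laser time per layer: 86923.1 / 7810 → 11.1297 s.
Time per layer = 11.1297 + 9.38 = 20.5097 s.
Build time = 1367 × 20.5097 = 28036.7599 s = 7.79 hours.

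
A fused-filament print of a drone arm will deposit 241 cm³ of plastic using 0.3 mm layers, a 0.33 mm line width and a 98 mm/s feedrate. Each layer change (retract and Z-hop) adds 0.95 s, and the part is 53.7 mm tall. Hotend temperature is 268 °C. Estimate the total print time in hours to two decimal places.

6.95 hours

Bead cross-section = 0.3 × 0.33 = 0.099 mm².
Toolpath length = 241 cm³ / 0.099 mm² = 241000 / 0.099 = 2434343.4 mm.
Print-move time: 2434343.4 / 98 → 24840.2 s.
Layers = ⌈53.7/0.3⌉ = 179.
Z-hop total = 179 × 0.95 = 170.05 s.
Total = 24840.2 + 170.05 = 25010.25 s = 6.95 hours.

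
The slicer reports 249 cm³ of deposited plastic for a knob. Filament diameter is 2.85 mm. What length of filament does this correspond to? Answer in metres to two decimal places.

39.03 m

Cross-section of 2.85 mm filament: π·(2.85/2)² = 6.3794 mm².
Length = 249 cm³ / 6.3794 mm² = 249000 / 6.3794 = 39031.88 mm = 39.03 m.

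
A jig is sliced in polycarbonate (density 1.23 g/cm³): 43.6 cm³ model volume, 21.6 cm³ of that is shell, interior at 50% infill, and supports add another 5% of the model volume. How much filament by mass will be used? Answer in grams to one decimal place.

42.8 g

Infill region: 43.6 − 21.6 → 22 cm³.
Deposited infill = 0.50 × 22 = 11 cm³.
Support = 0.05 × 43.6 = 2.18 cm³.
Total printed volume = 21.6 + 11 + 2.18 = 34.78 cm³.
Mass: 34.78 × 1.23 → 42.7794 g.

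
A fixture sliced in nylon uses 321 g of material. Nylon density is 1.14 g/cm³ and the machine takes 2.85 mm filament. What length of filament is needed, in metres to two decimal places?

44.14 m

Extruded volume: 321/1.14 = 281.5789 cm³ (281578.9 mm³).
Cross-section of 2.85 mm filament: π·(2.85/2)² = 6.3794 mm².
L = V/A = 281578.9/6.3794 = 44138.77 mm → 44.14 m.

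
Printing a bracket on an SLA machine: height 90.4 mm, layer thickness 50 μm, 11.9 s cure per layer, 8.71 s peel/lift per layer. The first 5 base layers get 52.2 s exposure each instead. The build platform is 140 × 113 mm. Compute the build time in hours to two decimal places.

10.41 hours

Layer count = ceil(90.4 / 0.05) = 1808.
Base layers = 5 × (52.2 + 8.71), so 304.55 s.
Remaining layers: 1803 × (11.9 + 8.71) → 37159.83 s.
Sum: 304.55 + 37159.83 = 37464.38 s → 10.41 hours.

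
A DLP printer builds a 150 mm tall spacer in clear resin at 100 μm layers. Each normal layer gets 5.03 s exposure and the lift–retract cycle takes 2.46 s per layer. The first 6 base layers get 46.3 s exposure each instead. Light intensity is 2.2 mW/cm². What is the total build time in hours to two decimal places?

Layer count = ceil(150 / 0.1) = 1500.
Burn-in layers = 6 × (46.3 + 2.46), so 292.56 s.
Regular layers = 1494 × (5.03 + 2.46), so 11190.06 s.
Sum: 292.56 + 11190.06 = 11482.62 s → 3.19 hours.

3.19 hours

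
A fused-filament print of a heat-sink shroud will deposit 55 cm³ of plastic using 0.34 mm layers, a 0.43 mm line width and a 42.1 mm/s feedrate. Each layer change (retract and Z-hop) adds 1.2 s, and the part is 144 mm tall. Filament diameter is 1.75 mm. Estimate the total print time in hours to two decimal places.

Bead cross-section = 0.34 × 0.43, so 0.1462 mm².
Path length: 55000 mm³ / 0.1462 mm² → 376197 mm.
Extrusion time: 376197 / 42.1 → 8935.8 s.
Layers = ⌈144/0.34⌉ = 424.
Non-print overhead: 424 × 1.2 → 508.8 s.
Total = 8935.8 + 508.8 = 9444.6 s = 2.62 hours.

2.62 hours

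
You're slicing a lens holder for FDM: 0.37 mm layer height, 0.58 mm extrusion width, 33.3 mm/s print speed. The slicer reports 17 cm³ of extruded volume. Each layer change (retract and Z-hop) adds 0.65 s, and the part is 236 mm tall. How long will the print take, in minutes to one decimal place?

46.6 minutes

Bead cross-section: 0.37 × 0.58 → 0.2146 mm².
Total extruded path = 17000/0.2146 = 79217.1 mm.
Print-move time = 79217.1 / 33.3, so 2378.9 s.
Number of layers: 236 / 0.37 → 638 (rounded up).
Z-hop total: 638 × 0.65 → 414.7 s.
Altogether 2378.9 + 414.7 = 2793.6 s, i.e. 46.6 minutes.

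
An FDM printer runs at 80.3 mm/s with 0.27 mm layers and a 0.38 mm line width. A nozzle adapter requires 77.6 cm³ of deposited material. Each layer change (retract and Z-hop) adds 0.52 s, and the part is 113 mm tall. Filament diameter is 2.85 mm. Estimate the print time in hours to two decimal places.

2.68 hours

Extrusion cross-section: 0.27 × 0.38 → 0.1026 mm².
Path length: 77600 mm³ / 0.1026 mm² → 756335.3 mm.
Time extruding = 756335.3 / 80.3 = 9418.9 s.
Number of layers: 113 / 0.27 → 419 (rounded up).
Non-print overhead: 419 × 0.52 → 217.88 s.
Altogether 9418.9 + 217.88 = 9636.78 s, i.e. 2.68 hours.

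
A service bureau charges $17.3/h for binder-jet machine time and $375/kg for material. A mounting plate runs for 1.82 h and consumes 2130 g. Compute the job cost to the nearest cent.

$830.24

Machine-time cost: 17.3 × 1.82 → $31.486.
Material charge = 375 × 2130/1000 = $798.75.
Total = 31.486 + 798.75 = 830.236 ≈ $830.24.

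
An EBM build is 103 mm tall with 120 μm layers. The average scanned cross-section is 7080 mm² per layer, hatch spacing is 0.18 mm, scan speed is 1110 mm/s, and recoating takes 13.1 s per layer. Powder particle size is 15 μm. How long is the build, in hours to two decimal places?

Layers = ⌈103/0.12⌉ = 859.
Scan path per layer = 7080 / 0.18, so 39333.3 mm.
Scan time per layer = 39333.3 / 1110, so 35.4354 s.
Time per layer = 35.4354 + 13.1, so 48.5354 s.
Total: 859 × 48.5354 s = 41691.9086 s → 11.58 hours.

11.58 hours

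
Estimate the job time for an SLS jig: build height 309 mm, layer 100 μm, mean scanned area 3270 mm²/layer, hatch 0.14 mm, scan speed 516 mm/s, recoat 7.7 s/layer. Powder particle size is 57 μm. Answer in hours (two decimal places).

Layers = ⌈309/0.1⌉ = 3090.
Per-layer scan distance = 3270 / 0.14, so 23357.1 mm.
Per-layer scan time = 23357.1 / 516 = 45.2657 s.
Per-layer time = 45.2657 + 7.7, so 52.9657 s.
Total: 3090 × 52.9657 s = 163664.013 s → 45.46 hours.

45.46 hours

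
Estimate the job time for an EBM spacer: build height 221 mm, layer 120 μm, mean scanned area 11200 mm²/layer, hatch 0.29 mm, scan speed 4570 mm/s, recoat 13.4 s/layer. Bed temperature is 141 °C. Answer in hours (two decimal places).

Layer count = ceil(221 / 0.12) = 1842.
Hatch length per layer: 11200 / 0.29 → 38620.7 mm.
Beam time per layer = 38620.7 / 4570, so 8.4509 s.
Layer cycle: 8.4509 + 13.4 → 21.8509 s.
Build time = 1842 × 21.8509 = 40249.3578 s = 11.18 hours.

11.18 hours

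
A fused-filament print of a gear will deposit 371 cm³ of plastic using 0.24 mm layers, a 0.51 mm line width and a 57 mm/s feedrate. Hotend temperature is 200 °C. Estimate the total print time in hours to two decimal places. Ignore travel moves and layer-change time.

14.77 hours

Extrusion cross-section = 0.24 × 0.51 = 0.1224 mm².
Path length: 371000 mm³ / 0.1224 mm² → 3031045.8 mm.
Extrusion time: 3031045.8 / 57 → 53176.2 s.
In the requested units: 53176.2 s = 14.77 hours.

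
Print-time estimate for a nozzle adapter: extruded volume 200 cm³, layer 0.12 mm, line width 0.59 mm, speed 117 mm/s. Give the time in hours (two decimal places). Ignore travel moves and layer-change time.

Extrusion cross-section = 0.12 × 0.59, so 0.0708 mm².
Total extruded path = 200000/0.0708 = 2824858.8 mm.
Print-move time: 2824858.8 / 117 → 24144.1 s.
24144.1 s = 6.71 hours.

6.71 hours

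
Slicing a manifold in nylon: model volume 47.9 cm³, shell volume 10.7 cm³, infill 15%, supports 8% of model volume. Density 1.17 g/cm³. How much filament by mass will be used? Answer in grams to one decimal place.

Infill region = 47.9 − 10.7, so 37.2 cm³.
Deposited infill: 0.15 × 37.2 → 5.58 cm³.
Support: 0.08 × 47.9 → 3.832 cm³.
Deposited volume = 10.7 + 5.58 + 3.832 = 20.112 cm³.
Mass: 20.112 × 1.17 → 23.53104 g.

23.5 g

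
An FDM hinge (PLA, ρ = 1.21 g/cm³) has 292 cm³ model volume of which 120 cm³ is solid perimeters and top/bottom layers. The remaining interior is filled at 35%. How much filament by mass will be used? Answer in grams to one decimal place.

218.0 g

Infill region: 292 − 120 → 172 cm³.
Infill volume = 0.35 × 172, so 60.2 cm³.
Total extruded: 120 + 60.2 → 180.2 cm³.
Mass = 180.2 × 1.21 = 218.042 g.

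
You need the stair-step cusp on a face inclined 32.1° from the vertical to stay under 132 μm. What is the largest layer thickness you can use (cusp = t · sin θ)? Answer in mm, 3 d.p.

sin(32.1°) = 0.5314; t_max = 0.132/0.5314 = 0.248 mm.

0.248 mm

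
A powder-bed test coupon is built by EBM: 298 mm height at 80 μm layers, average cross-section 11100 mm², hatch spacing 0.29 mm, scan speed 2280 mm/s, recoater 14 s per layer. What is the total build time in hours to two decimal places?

Number of layers: 298 / 0.08 → 3725 (rounded up).
Per-layer scan distance = 11100 / 0.29 = 38275.9 mm.
Beam time per layer: 38275.9 / 2280 → 16.7877 s.
Layer cycle = 16.7877 + 14, so 30.7877 s.
Build time = 3725 × 30.7877 = 114684.1825 s = 31.86 hours.

31.86 hours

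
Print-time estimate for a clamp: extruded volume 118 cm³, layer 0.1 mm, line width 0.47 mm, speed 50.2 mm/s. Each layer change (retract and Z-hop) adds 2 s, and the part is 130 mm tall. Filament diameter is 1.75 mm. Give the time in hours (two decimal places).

14.61 hours

Line area = 0.1 × 0.47 = 0.047 mm².
Path length: 118000 mm³ / 0.047 mm² → 2510638.3 mm.
Extrusion time: 2510638.3 / 50.2 → 50012.7 s.
Layers = ⌈130/0.1⌉ = 1300.
Layer-change overhead: 1300 × 2 → 2600 s.
Altogether 50012.7 + 2600 = 52612.7 s, i.e. 14.61 hours.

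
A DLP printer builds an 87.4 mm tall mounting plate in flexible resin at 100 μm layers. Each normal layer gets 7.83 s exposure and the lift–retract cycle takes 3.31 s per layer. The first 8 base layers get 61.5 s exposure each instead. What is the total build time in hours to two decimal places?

Layers = ⌈87.4/0.1⌉ = 874.
Bottom layers = 8 × (61.5 + 3.31), so 518.48 s.
Normal layers = 866 × (7.83 + 3.31) = 9647.24 s.
Sum: 518.48 + 9647.24 = 10165.72 s → 2.82 hours.

2.82 hours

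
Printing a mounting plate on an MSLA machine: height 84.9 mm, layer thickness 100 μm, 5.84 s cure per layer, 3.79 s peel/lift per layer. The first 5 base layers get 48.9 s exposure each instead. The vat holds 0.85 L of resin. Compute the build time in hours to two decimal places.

2.33 hours

Layers = ⌈84.9/0.1⌉ = 849.
Base layers: 5 × (48.9 + 3.79) → 263.45 s.
Remaining layers: 844 × (5.84 + 3.79) → 8127.72 s.
Sum: 263.45 + 8127.72 = 8391.17 s → 2.33 hours.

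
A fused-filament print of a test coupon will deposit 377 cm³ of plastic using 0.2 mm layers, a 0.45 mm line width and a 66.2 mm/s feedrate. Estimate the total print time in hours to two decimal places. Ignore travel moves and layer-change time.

Line area = 0.2 × 0.45 = 0.09 mm².
Path length: 377000 mm³ / 0.09 mm² → 4188888.9 mm.
Extrusion time: 4188888.9 / 66.2 → 63276.3 s.
In the requested units: 63276.3 s = 17.58 hours.

17.58 hours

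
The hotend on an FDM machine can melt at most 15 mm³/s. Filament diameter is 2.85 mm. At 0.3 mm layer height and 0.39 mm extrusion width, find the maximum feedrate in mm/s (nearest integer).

Bead cross-section = 0.3 × 0.39, so 0.117 mm².
Max speed = 15 / 0.117 = 128.21 ≈ 128 mm/s.

128 mm/s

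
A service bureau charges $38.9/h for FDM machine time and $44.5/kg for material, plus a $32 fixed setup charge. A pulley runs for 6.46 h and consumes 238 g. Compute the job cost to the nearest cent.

$293.89

Time charge = 38.9 × 6.46 = $251.294.
Feedstock cost = 44.5 × 238/1000 = $10.591.
Adding setup: 251.294 + 10.591 + 32 → 293.885 ≈ $293.89.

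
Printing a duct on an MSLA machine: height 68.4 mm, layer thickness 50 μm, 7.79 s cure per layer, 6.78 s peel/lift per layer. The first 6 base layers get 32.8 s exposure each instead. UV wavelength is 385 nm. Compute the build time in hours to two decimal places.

Layers = ⌈68.4/0.05⌉ = 1368.
Burn-in layers = 6 × (32.8 + 6.78), so 237.48 s.
Normal layers: 1362 × (7.79 + 6.78) → 19844.34 s.
Total = 237.48 + 19844.34 = 20081.82 s = 5.58 hours.

5.58 hours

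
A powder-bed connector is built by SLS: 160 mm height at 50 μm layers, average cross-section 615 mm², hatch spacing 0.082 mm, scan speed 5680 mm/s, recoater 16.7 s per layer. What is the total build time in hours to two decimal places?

Number of layers: 160 / 0.05 → 3200 (rounded up).
Per-layer scan distance = 615 / 0.082, so 7500 mm.
Per-layer scan time = 7500 / 5680 = 1.3204 s.
Layer cycle: 1.3204 + 16.7 → 18.0204 s.
Build time = 3200 × 18.0204 = 57665.28 s = 16.02 hours.

16.02 hours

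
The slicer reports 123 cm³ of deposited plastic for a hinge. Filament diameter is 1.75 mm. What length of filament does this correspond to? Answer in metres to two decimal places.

51.14 m

Cross-section of 1.75 mm filament: π·(1.75/2)² = 2.4053 mm².
Length = 123 cm³ / 2.4053 mm² = 123000 / 2.4053 = 51137.07 mm = 51.14 m.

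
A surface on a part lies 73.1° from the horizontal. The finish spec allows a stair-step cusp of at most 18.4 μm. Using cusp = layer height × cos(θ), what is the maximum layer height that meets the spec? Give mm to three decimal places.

t = h_c / cos θ = 0.0184 / 0.2907 = 0.063 mm.

0.063 mm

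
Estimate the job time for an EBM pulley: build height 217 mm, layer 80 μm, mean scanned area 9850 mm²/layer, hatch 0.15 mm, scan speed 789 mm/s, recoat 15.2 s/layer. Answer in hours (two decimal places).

Layers = ⌈217/0.08⌉ = 2713.
Per-layer scan distance: 9850 / 0.15 → 65666.7 mm.
Beam time per layer = 65666.7 / 789 = 83.2278 s.
Time per layer = 83.2278 + 15.2 = 98.4278 s.
2713 layers × 98.4278 s/layer = 267034.6214 s, i.e. 74.18 hours.

74.18 hours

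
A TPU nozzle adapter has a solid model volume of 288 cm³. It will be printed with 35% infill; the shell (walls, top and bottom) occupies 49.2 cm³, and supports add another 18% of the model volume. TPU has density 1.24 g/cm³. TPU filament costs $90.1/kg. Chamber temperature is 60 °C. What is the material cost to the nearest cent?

$20.63

Infill region: 288 − 49.2 → 238.8 cm³.
Infill deposited: 0.35 × 238.8 → 83.58 cm³.
Support = 0.18 × 288, so 51.84 cm³.
Total extruded: 49.2 + 83.58 + 51.84 → 184.62 cm³.
Mass: 184.62 × 1.24 → 228.9288 g.
At $90.1/kg: 228.9288/1000 × 90.1 = $20.63.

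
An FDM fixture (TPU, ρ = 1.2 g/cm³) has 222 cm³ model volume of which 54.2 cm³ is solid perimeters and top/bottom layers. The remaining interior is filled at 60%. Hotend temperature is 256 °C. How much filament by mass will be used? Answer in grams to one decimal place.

185.9 g

Volume inside the shell: 222 − 54.2 → 167.8 cm³.
Infill deposited = 0.60 × 167.8, so 100.68 cm³.
Total extruded: 54.2 + 100.68 → 154.88 cm³.
Mass = 154.88 × 1.2, so 185.856 g.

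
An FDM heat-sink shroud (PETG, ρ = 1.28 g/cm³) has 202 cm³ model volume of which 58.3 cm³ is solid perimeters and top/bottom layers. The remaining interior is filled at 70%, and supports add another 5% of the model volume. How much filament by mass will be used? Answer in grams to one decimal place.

Infill region = 202 − 58.3 = 143.7 cm³.
Infill volume: 0.70 × 143.7 → 100.59 cm³.
Support = 0.05 × 202, so 10.1 cm³.
Total printed volume = 58.3 + 100.59 + 10.1 = 168.99 cm³.
Mass: 168.99 × 1.28 → 216.3072 g.

216.3 g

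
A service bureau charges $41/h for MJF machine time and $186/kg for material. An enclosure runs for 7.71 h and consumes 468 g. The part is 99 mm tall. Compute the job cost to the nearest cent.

Machine cost = 41 × 7.71, so $316.11.
Material cost: 186 × 468/1000 → $87.048.
Job cost: 316.11 + 87.048 = 403.158 ≈ $403.16.

$403.16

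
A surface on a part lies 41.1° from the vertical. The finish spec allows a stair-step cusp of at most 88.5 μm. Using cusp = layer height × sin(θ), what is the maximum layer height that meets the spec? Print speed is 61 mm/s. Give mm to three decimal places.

Layer height = cusp / sin(41.1°) = 0.0885 / 0.6574 = 0.135 mm.

0.135 mm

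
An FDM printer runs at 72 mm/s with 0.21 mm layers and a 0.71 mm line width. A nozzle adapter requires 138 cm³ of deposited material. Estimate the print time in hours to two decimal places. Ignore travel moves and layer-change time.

Line area = 0.21 × 0.71, so 0.1491 mm².
Path length: 138000 mm³ / 0.1491 mm² → 925553.3 mm.
Time extruding: 925553.3 / 72 → 12854.9 s.
That's 12854.9 s → 3.57 hours.

3.57 hours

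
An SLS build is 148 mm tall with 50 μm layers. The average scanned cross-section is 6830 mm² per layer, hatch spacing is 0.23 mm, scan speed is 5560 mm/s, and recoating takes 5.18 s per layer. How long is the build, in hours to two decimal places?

8.65 hours

Number of layers: 148 / 0.05 → 2960 (rounded up).
Scan path per layer = 6830 / 0.23 = 29695.7 mm.
Laser time per layer = 29695.7 / 5560, so 5.341 s.
Per-layer time: 5.341 + 5.18 → 10.521 s.
Total: 2960 × 10.521 s = 31142.16 s → 8.65 hours.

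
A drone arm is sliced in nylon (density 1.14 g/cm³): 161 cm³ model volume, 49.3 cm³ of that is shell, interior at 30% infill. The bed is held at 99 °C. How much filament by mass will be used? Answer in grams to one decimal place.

94.4 g

Interior volume: 161 − 49.3 → 111.7 cm³.
Deposited infill: 0.30 × 111.7 → 33.51 cm³.
Deposited volume: 49.3 + 33.51 → 82.81 cm³.
Mass = 82.81 × 1.14 = 94.4034 g.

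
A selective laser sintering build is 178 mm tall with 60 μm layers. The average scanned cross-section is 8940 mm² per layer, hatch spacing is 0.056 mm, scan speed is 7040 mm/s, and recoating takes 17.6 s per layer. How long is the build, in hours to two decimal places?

Layer count = ceil(178 / 0.06) = 2967.
Scan path per layer = 8940 / 0.056, so 159642.9 mm.
Laser time per layer: 159642.9 / 7040 → 22.6765 s.
Layer cycle = 22.6765 + 17.6 = 40.2765 s.
Total: 2967 × 40.2765 s = 119500.3755 s → 33.19 hours.

33.19 hours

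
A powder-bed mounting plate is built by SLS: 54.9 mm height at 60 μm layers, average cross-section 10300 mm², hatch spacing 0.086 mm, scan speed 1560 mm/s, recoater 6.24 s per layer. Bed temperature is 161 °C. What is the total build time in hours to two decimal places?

21.10 hours

Number of layers: 54.9 / 0.06 → 915 (rounded up).
Scan path per layer = 10300 / 0.086 = 119767.4 mm.
Laser time per layer = 119767.4 / 1560, so 76.774 s.
Per-layer time = 76.774 + 6.24, so 83.014 s.
915 layers × 83.014 s/layer = 75957.81 s, i.e. 21.10 hours.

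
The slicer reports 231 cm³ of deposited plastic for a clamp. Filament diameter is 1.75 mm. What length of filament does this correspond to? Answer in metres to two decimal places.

96.04 m

Cross-section of 1.75 mm filament: π·(1.75/2)² = 2.4053 mm².
L = 231000 mm³ / 2.4053 mm² = 96037.92 mm, i.e. 96.04 m.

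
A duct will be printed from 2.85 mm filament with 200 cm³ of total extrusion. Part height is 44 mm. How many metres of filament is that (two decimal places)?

31.35 m

A = π r² = π × 1.425² = 6.3794 mm².
Length = 200 cm³ / 6.3794 mm² = 200000 / 6.3794 = 31350.91 mm = 31.35 m.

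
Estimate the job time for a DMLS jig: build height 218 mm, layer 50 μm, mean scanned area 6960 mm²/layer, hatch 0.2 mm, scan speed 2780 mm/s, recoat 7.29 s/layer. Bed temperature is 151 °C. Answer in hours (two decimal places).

Layer count = ceil(218 / 0.05) = 4360.
Per-layer scan distance = 6960 / 0.2, so 34800 mm.
Scan time per layer = 34800 / 2780, so 12.518 s.
Layer cycle = 12.518 + 7.29 = 19.808 s.
Build time = 4360 × 19.808 = 86362.88 s = 23.99 hours.

23.99 hours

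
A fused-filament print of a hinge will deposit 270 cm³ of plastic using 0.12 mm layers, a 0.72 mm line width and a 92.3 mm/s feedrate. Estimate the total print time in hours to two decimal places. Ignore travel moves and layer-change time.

9.40 hours

Line area: 0.12 × 0.72 → 0.0864 mm².
Path length: 270000 mm³ / 0.0864 mm² → 3125000 mm.
Extrusion time = 3125000 / 92.3, so 33857 s.
That's 33857 s → 9.40 hours.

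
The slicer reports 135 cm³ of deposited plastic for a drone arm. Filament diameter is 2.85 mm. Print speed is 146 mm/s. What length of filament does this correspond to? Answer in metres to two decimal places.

Filament cross-section = π × (2.85/2)² = 6.3794 mm².
L = 135000 mm³ / 6.3794 mm² = 21161.86 mm, i.e. 21.16 m.

21.16 m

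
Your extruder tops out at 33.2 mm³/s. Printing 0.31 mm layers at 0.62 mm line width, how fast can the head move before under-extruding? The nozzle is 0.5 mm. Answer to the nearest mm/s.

173 mm/s

Extrusion cross-section: 0.31 × 0.62 → 0.1922 mm².
Max speed = 33.2 / 0.1922 = 172.74 ≈ 173 mm/s.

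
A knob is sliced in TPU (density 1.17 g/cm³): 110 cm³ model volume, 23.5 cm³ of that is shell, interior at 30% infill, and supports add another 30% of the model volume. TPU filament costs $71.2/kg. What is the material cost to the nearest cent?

Infill region: 110 − 23.5 → 86.5 cm³.
Deposited infill = 0.30 × 86.5 = 25.95 cm³.
Support = 0.30 × 110 = 33 cm³.
Deposited volume: 23.5 + 25.95 + 33 → 82.45 cm³.
Mass: 82.45 × 1.17 → 96.4665 g.
Cost = 96.4665 g / 1000 × $71.2/kg = $6.87.

$6.87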